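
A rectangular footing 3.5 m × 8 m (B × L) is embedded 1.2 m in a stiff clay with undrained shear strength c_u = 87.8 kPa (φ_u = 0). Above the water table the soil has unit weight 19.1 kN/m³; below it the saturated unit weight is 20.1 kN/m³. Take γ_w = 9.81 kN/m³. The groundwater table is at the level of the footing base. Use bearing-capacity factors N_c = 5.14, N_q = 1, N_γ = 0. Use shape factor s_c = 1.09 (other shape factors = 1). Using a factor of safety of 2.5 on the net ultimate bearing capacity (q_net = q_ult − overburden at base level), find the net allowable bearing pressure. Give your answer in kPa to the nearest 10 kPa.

Effective surcharge at the founding depth q = γ·D_f = 19.1 × 1.2 = 22.92 kPa.
q_ult = c·N_c·s_c + q·N_q
     = 87.8 × 5.14 × 1.09 + 22.92 × 1
     = 491.91 + 22.92 = 514.83 kPa.
q_net = 514.83 − 22.92 = 491.91 kPa.
q_all(net) = 491.91 / 2.5 = 196.76 kPa.

q_all(net) ≈ 200 kPa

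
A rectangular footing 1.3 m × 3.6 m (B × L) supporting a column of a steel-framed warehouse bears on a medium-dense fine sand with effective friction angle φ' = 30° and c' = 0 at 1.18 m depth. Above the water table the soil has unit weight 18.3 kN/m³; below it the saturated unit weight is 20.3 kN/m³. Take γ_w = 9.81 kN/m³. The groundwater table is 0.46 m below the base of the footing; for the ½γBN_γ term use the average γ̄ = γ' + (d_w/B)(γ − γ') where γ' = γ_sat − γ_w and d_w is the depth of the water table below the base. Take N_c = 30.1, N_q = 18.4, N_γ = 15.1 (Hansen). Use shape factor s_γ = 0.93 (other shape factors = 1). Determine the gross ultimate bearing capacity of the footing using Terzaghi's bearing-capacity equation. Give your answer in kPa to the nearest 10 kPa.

q_ult ≈ 520 kPa

q = γ·D_f = 18.3 × 1.18 = 21.594 kPa.
γ' = 10.49 kN/m³; averaging over the depth B below the base, γ̄ = γ' + (d_w/B)(γ − γ') = 13.254 kN/m³.
q·N_q = 21.594 × 18.4 = 397.33 kPa
0.5·γ·B·N_γ·s_γ = 0.5 × 13.254 × 1.3 × 15.1 × 0.93 = 120.98 kPa
q_ult = 397.33 + 120.98 = 518.31 kPa.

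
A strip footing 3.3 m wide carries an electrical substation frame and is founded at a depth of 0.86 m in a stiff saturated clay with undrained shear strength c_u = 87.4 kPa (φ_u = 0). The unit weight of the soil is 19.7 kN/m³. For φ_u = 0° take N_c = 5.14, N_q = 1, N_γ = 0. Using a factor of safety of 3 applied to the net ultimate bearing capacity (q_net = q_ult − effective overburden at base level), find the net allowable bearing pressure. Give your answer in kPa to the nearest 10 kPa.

q_all(net) ≈ 150 kPa

Overburden at base level: q = 19.7 × 0.86 = 16.942 kPa.
Cohesion term c·N_c = 87.4 × 5.14 = 449.24 kPa; surcharge term q·N_q = 16.942 × 1 = 16.942 kPa.
q_ult = 449.24 + 16.942 = 466.18 kPa.
Net ultimate: q_net = 466.18 − 16.942 = 449.24 kPa.
q_all(net) = 449.24 / 3 = 149.75 kPa.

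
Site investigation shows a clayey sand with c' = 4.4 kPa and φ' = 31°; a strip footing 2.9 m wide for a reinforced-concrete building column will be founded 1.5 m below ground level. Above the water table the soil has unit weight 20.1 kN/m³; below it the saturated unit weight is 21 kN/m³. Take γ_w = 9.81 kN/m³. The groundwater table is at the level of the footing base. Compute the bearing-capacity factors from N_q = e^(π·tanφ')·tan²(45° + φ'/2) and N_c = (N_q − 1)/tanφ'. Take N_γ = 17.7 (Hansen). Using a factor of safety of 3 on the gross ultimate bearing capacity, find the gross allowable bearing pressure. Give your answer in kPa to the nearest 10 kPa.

N_q = e^(π·tan31°)·tan²(60.5°) = 20.63; N_c = (N_q − 1)/tanφ' = 32.67.
Effective surcharge at the founding depth q = γ·D_f = 20.1 × 1.5 = 30.15 kPa.
The water table coincides with the base, so in the self-weight term γ → γ' = 11.19 kN/m³.
q_ult = c·N_c + q·N_q + 0.5·γ·B·N_γ
     = 4.4 × 32.671 + 30.15 × 20.631 + 0.5 × 11.19 × 2.9 × 17.7
     = 143.75 + 622.02 + 287.19 = 1053 kPa.
q_all = 1053 / 3 = 350.99 kPa.

q_all ≈ 350 kPa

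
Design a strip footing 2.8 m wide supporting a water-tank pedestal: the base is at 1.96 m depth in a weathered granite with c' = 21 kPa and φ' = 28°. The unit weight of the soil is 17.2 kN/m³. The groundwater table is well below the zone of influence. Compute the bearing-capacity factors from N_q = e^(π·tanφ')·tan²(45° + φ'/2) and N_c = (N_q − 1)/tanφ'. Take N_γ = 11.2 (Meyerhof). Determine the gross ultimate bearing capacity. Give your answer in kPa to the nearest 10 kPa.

q_ult ≈ 1310 kPa

tan28° = 0.5317, so N_q = e^(π×0.5317)·tan²(59°) = 5.314 × 2.77 = 14.72.
N_c = (14.72 − 1)/tan28° = 25.8.
q = γ·D_f = 17.2 × 1.96 = 33.712 kPa.
c·N_c = 21 × 25.803 = 541.87 kPa
q·N_q = 33.712 × 14.72 = 496.24 kPa
0.5·γ·B·N_γ = 0.5 × 17.2 × 2.8 × 11.2 = 269.7 kPa
q_ult = 541.87 + 496.24 + 269.7 = 1307.8 kPa.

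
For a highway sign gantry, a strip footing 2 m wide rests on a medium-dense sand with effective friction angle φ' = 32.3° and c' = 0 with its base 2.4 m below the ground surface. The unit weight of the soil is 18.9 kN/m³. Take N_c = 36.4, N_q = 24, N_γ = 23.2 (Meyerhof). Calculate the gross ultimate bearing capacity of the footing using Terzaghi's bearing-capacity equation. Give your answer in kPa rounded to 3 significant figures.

q_ult ≈ 1530 kPa

q = γ·D_f = 18.9 × 2.4 = 45.36 kPa.
q·N_q = 45.36 × 24 = 1088.6 kPa
0.5·γ·B·N_γ = 0.5 × 18.9 × 2 × 23.2 = 438.48 kPa
q_ult = 1088.6 + 438.48 = 1527.1 kPa.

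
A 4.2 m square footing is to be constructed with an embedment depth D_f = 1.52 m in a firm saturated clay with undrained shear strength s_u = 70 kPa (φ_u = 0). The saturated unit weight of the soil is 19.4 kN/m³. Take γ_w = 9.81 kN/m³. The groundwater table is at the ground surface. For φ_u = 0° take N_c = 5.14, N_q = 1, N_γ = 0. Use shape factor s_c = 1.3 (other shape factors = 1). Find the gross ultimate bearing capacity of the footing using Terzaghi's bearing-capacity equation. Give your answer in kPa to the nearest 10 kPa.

q_ult ≈ 480 kPa

Water table at ground surface, so effective unit weight γ' = 19.4 − 9.81 = 9.59 kN/m³ is used throughout; overburden q = 9.59 × 1.52 = 14.577 kPa.
Cohesion term c·N_c·s_c = 70 × 5.14 × 1.3 = 467.74 kPa; surcharge term q·N_q = 14.577 × 1 = 14.577 kPa.
q_ult = 467.74 + 14.577 = 482.32 kPa.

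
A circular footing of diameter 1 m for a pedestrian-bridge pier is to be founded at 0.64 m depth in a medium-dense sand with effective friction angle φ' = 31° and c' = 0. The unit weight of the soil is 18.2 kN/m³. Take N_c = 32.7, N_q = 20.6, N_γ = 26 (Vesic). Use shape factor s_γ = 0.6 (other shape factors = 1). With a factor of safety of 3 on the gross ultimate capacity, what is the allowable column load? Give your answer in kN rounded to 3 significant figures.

P_all ≈ 100 kN

Overburden at base level: q = 18.2 × 0.64 = 11.648 kPa.
Surcharge term q·N_q = 11.648 × 20.6 = 239.95 kPa; self-weight term 0.5·γ·B·N_γ·s_γ = 0.5 × 18.2 × 1 × 26 × 0.6 = 141.96 kPa.
q_ult = 239.95 + 141.96 = 381.91 kPa.
Gross allowable pressure q_all = 381.91 / 3 = 127.3 kPa.
Footing area = 0.7854 m², so allowable column load = 127.3 × 0.7854 = 99.984 kN.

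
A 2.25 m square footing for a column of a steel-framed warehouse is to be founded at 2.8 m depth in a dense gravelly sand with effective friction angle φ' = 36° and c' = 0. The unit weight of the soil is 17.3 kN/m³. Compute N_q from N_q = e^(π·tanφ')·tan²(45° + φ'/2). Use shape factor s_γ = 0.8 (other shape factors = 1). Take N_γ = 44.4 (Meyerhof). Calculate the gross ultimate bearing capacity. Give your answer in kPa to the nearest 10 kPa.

tan36° = 0.7265, so N_q = e^(π×0.7265)·tan²(63°) = 9.801 × 3.852 = 37.75.
Effective surcharge at the founding depth q = γ·D_f = 17.3 × 2.8 = 48.44 kPa.
q_ult = q·N_q + 0.5·γ·B·N_γ·s_γ
     = 48.44 × 37.752 + 0.5 × 17.3 × 2.25 × 44.4 × 0.8
     = 1828.7 + 691.31 = 2520 kPa.

q_ult ≈ 2520 kPa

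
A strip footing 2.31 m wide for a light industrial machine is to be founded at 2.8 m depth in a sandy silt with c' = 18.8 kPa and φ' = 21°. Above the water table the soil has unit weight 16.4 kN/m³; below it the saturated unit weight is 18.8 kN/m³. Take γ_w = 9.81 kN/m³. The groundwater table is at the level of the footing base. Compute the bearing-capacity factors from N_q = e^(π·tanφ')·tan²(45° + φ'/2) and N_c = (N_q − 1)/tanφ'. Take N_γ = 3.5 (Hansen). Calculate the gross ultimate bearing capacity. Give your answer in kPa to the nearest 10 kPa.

q_ult ≈ 660 kPa

tan21° = 0.3839, so N_q = e^(π×0.3839)·tan²(55.5°) = 3.34 × 2.117 = 7.07.
N_c = (7.07 − 1)/tan21° = 15.81.
Effective surcharge at the founding depth q = γ·D_f = 16.4 × 2.8 = 45.92 kPa.
The water table coincides with the base, so in the self-weight term γ → γ' = 8.99 kN/m³.
q_ult = c·N_c + q·N_q + 0.5·γ·B·N_γ
     = 18.8 × 15.815 + 45.92 × 7.0708 + 0.5 × 8.99 × 2.31 × 3.5
     = 297.32 + 324.69 + 36.342 = 658.35 kPa.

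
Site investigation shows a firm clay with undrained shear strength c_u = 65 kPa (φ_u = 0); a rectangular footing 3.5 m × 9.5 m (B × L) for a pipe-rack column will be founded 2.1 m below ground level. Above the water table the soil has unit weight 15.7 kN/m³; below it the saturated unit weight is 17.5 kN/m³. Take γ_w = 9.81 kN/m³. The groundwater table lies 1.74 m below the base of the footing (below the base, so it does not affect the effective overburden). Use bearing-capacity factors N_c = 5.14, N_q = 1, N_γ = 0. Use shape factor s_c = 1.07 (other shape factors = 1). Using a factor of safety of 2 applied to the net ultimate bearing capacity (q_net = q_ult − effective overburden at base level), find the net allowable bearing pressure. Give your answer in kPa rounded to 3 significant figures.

q_all(net) ≈ 179 kPa

q = γ·D_f = 15.7 × 2.1 = 32.97 kPa.
c·N_c·s_c = 65 × 5.14 × 1.07 = 357.49 kPa
q·N_q = 32.97 × 1 = 32.97 kPa
q_ult = 357.49 + 32.97 = 390.46 kPa.
Net ultimate: q_net = 390.46 − 32.97 = 357.49 kPa.
q_all(net) = 357.49 / 2 = 178.74 kPa.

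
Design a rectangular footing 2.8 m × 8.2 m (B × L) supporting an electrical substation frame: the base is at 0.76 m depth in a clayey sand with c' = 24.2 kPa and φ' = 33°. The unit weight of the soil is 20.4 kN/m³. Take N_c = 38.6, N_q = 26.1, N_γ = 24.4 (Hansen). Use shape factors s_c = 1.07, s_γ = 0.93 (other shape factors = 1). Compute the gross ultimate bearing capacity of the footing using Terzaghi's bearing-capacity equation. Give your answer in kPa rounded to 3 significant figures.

Effective surcharge at the founding depth q = γ·D_f = 20.4 × 0.76 = 15.504 kPa.
q_ult = c·N_c·s_c + q·N_q + 0.5·γ·B·N_γ·s_γ
     = 24.2 × 38.6 × 1.07 + 15.504 × 26.1 + 0.5 × 20.4 × 2.8 × 24.4 × 0.93
     = 999.51 + 404.65 + 648.08 = 2052.2 kPa.

q_ult ≈ 2050 kPa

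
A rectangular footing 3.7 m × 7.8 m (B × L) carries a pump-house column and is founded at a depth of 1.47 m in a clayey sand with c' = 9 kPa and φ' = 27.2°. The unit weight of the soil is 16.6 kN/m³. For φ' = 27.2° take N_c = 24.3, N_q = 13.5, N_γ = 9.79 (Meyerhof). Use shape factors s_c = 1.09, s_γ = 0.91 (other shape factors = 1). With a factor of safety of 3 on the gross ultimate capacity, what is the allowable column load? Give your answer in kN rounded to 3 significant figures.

Effective surcharge at the founding depth q = γ·D_f = 16.6 × 1.47 = 24.402 kPa.
q_ult = c·N_c·s_c + q·N_q + 0.5·γ·B·N_γ·s_γ
     = 9 × 24.3 × 1.09 + 24.402 × 13.5 + 0.5 × 16.6 × 3.7 × 9.79 × 0.91
     = 238.38 + 329.43 + 273.59 = 841.4 kPa.
Gross allowable pressure q_all = 841.4 / 3 = 280.47 kPa.
Footing area = 28.86 m², so allowable column load = 280.47 × 28.86 = 8094.3 kN.

P_all ≈ 8090 kN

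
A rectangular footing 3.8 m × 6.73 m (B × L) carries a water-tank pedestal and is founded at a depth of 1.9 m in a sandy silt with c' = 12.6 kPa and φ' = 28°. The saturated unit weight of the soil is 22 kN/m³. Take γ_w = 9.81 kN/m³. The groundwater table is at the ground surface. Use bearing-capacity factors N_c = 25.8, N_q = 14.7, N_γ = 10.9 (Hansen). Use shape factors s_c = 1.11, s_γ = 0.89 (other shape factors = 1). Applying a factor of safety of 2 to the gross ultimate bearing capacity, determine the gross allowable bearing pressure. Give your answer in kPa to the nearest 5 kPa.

γ' = 22 − 9.81 = 12.19 kN/m³ (submerged throughout). q = 12.19 × 1.9 = 23.161 kPa; the same γ' applies in the ½γBN_γ term.
c·N_c·s_c = 12.6 × 25.8 × 1.11 = 360.84 kPa
q·N_q = 23.161 × 14.7 = 340.47 kPa
0.5·γ·B·N_γ·s_γ = 0.5 × 12.19 × 3.8 × 10.9 × 0.89 = 224.68 kPa
q_ult = 360.84 + 340.47 + 224.68 = 925.99 kPa.
q_all = q_ult / FS = 925.99 / 2 = 463 kPa.

q_all ≈ 465 kPa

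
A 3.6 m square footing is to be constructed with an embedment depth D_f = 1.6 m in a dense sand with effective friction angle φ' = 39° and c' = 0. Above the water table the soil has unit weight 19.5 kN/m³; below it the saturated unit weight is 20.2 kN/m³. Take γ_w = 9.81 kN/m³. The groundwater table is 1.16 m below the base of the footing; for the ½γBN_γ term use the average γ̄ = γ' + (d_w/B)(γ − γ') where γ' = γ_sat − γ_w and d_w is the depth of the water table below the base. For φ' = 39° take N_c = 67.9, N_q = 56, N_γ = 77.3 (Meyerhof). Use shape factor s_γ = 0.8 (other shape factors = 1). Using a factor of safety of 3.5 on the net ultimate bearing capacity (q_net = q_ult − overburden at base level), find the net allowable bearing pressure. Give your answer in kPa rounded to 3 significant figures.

q = γ·D_f = 19.5 × 1.6 = 31.2 kPa.
γ' = 10.39 kN/m³; averaging over the depth B below the base, γ̄ = γ' + (d_w/B)(γ − γ') = 13.325 kN/m³.
q·N_q = 31.2 × 56 = 1747.2 kPa
0.5·γ·B·N_γ·s_γ = 0.5 × 13.325 × 3.6 × 77.3 × 0.8 = 1483.3 kPa
q_ult = 1747.2 + 1483.3 = 3230.5 kPa.
q_net = 3230.5 − 31.2 = 3199.3 kPa.
q_all(net) = 3199.3 / 3.5 = 914.08 kPa.

q_all(net) ≈ 914 kPa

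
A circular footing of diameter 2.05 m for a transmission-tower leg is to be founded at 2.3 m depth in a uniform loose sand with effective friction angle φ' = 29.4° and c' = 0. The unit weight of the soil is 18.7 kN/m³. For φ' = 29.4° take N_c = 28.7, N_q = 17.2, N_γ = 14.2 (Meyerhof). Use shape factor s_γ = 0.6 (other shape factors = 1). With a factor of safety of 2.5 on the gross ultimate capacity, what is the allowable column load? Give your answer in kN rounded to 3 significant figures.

Overburden at base level: q = 18.7 × 2.3 = 43.01 kPa.
Surcharge term q·N_q = 43.01 × 17.2 = 739.77 kPa; self-weight term 0.5·γ·B·N_γ·s_γ = 0.5 × 18.7 × 2.05 × 14.2 × 0.6 = 163.31 kPa.
q_ult = 739.77 + 163.31 = 903.08 kPa.
Gross allowable pressure q_all = 903.08 / 2.5 = 361.23 kPa.
Footing area = 3.3006 m², so allowable column load = 361.23 × 3.3006 = 1192.3 kN.

P_all ≈ 1190 kN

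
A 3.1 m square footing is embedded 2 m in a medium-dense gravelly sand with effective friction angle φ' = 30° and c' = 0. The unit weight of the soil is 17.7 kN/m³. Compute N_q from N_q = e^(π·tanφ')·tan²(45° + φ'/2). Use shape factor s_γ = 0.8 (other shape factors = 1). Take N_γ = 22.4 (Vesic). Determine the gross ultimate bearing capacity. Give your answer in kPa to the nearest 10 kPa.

q_ult ≈ 1140 kPa

tan30° = 0.5774, so N_q = e^(π×0.5774)·tan²(60°) = 6.134 × 3.0 = 18.4.
q = γ·D_f = 17.7 × 2 = 35.4 kPa.
q·N_q = 35.4 × 18.401 = 651.4 kPa
0.5·γ·B·N_γ·s_γ = 0.5 × 17.7 × 3.1 × 22.4 × 0.8 = 491.64 kPa
q_ult = 651.4 + 491.64 = 1143 kPa.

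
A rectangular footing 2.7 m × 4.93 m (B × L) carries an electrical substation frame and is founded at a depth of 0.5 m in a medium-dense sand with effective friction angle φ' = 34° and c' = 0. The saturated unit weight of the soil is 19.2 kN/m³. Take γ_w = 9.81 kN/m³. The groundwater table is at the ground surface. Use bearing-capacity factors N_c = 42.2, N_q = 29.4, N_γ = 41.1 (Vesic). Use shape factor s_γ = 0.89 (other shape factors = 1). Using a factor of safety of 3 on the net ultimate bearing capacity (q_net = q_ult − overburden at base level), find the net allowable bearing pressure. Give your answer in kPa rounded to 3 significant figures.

q_all(net) ≈ 199 kPa

Water table at ground surface, so effective unit weight γ' = 19.2 − 9.81 = 9.39 kN/m³ is used throughout; overburden q = 9.39 × 0.5 = 4.695 kPa; the same γ' applies in the ½γBN_γ term.
Surcharge term q·N_q = 4.695 × 29.4 = 138.03 kPa; self-weight term 0.5·γ·B·N_γ·s_γ = 0.5 × 9.39 × 2.7 × 41.1 × 0.89 = 463.69 kPa.
q_ult = 138.03 + 463.69 = 601.73 kPa.
q_net = 601.73 − 4.695 = 597.03 kPa.
q_all(net) = 597.03 / 3 = 199.01 kPa.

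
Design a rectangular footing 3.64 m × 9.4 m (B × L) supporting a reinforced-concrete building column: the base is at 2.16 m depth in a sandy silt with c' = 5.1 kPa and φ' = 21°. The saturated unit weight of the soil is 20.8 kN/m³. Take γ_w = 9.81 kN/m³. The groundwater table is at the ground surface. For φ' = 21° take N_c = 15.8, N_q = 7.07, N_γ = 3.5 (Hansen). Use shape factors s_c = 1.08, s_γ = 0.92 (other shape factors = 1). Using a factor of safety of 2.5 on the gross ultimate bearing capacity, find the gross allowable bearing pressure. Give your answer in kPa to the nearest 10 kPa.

Water table at ground surface, so effective unit weight γ' = 20.8 − 9.81 = 10.99 kN/m³ is used throughout; overburden q = 10.99 × 2.16 = 23.738 kPa; the same γ' applies in the ½γBN_γ term.
Cohesion term c·N_c·s_c = 5.1 × 15.8 × 1.08 = 87.026 kPa; surcharge term q·N_q = 23.738 × 7.07 = 167.83 kPa; self-weight term 0.5·γ·B·N_γ·s_γ = 0.5 × 10.99 × 3.64 × 3.5 × 0.92 = 64.406 kPa.
q_ult = 87.026 + 167.83 + 64.406 = 319.26 kPa.
q_all = 319.26 / 2.5 = 127.71 kPa.

q_all ≈ 130 kPa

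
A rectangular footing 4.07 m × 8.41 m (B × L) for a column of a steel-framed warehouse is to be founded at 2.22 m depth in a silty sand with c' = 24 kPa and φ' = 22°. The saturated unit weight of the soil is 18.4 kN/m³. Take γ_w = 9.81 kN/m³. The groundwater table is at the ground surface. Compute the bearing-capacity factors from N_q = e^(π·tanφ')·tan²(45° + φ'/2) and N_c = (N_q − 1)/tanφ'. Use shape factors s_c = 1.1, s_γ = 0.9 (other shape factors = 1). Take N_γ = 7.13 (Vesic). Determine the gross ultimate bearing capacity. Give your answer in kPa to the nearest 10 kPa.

tan22° = 0.404, so N_q = e^(π×0.404)·tan²(56°) = 3.558 × 2.198 = 7.82.
N_c = (7.82 − 1)/tan22° = 16.88.
With the water table at the surface the whole profile is submerged: γ' = 18.4 − 9.81 = 8.59 kN/m³, so q = γ'·D_f = 19.07 kPa; the same γ' applies in the ½γBN_γ term.
q_ult = c·N_c·s_c + q·N_q + 0.5·γ·B·N_γ·s_γ
     = 24 × 16.883 × 1.1 + 19.07 × 7.8211 + 0.5 × 8.59 × 4.07 × 7.13 × 0.9
     = 445.71 + 149.15 + 112.17 = 707.03 kPa.

q_ult ≈ 710 kPa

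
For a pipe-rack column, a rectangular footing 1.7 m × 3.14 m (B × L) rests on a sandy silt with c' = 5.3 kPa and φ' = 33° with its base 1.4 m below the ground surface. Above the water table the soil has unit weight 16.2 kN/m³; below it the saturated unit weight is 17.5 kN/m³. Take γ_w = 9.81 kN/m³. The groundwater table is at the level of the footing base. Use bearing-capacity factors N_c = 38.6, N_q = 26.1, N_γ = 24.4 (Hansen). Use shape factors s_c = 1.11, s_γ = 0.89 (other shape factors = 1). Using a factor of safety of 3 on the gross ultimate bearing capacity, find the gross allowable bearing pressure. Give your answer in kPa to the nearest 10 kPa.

q = γ·D_f = 16.2 × 1.4 = 22.68 kPa.
For the ½γBN_γ term take γ' = 17.5 − 9.81 = 7.69 kN/m³ (soil below base is submerged).
c·N_c·s_c = 5.3 × 38.6 × 1.11 = 227.08 kPa
q·N_q = 22.68 × 26.1 = 591.95 kPa
0.5·γ·B·N_γ·s_γ = 0.5 × 7.69 × 1.7 × 24.4 × 0.89 = 141.95 kPa
q_ult = 227.08 + 591.95 + 141.95 = 960.98 kPa.
q_all = 960.98 / 3 = 320.33 kPa.

q_all ≈ 320 kPa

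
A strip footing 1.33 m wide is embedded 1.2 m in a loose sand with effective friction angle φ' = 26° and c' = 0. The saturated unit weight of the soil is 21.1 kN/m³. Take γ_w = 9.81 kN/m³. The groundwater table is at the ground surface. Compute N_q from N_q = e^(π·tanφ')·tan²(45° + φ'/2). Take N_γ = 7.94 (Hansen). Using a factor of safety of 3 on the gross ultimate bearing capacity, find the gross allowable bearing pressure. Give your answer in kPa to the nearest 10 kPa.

N_q = e^(π·tan26°)·tan²(58°) = 11.85.
γ' = 21.1 − 9.81 = 11.29 kN/m³ (submerged throughout). q = 11.29 × 1.2 = 13.548 kPa; the same γ' applies in the ½γBN_γ term.
q·N_q = 13.548 × 11.854 = 160.6 kPa
0.5·γ·B·N_γ = 0.5 × 11.29 × 1.33 × 7.94 = 59.612 kPa
q_ult = 160.6 + 59.612 = 220.21 kPa.
q_all = 220.21 / 3 = 73.404 kPa.

q_all ≈ 70 kPa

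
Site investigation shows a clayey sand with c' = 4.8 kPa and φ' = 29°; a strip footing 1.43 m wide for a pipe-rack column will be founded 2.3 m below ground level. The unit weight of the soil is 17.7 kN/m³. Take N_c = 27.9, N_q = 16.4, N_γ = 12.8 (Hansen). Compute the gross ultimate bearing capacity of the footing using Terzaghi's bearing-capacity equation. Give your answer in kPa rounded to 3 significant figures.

q = γ·D_f = 17.7 × 2.3 = 40.71 kPa.
c·N_c = 4.8 × 27.9 = 133.92 kPa
q·N_q = 40.71 × 16.4 = 667.64 kPa
0.5·γ·B·N_γ = 0.5 × 17.7 × 1.43 × 12.8 = 161.99 kPa
q_ult = 133.92 + 667.64 + 161.99 = 963.55 kPa.

q_ult ≈ 964 kPa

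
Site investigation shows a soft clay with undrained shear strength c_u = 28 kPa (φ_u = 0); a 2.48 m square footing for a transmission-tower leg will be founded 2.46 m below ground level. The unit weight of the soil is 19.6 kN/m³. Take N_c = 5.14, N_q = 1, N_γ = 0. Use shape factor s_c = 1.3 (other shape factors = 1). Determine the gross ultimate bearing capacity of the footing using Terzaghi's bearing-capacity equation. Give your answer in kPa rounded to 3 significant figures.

q = γ·D_f = 19.6 × 2.46 = 48.216 kPa.
c·N_c·s_c = 28 × 5.14 × 1.3 = 187.1 kPa
q·N_q = 48.216 × 1 = 48.216 kPa
q_ult = 187.1 + 48.216 = 235.31 kPa.

q_ult ≈ 235 kPa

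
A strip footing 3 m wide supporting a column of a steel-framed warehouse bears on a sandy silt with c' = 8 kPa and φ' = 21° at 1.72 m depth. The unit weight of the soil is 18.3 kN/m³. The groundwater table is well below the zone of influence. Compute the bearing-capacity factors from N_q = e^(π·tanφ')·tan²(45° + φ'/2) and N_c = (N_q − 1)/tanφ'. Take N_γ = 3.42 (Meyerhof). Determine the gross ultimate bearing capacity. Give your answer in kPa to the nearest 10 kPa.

tan21° = 0.3839, so N_q = e^(π×0.3839)·tan²(55.5°) = 3.34 × 2.117 = 7.07.
N_c = (7.07 − 1)/tan21° = 15.81.
q = γ·D_f = 18.3 × 1.72 = 31.476 kPa.
c·N_c = 8 × 15.815 = 126.52 kPa
q·N_q = 31.476 × 7.0708 = 222.56 kPa
0.5·γ·B·N_γ = 0.5 × 18.3 × 3 × 3.42 = 93.879 kPa
q_ult = 126.52 + 222.56 + 93.879 = 442.96 kPa.

q_ult ≈ 440 kPa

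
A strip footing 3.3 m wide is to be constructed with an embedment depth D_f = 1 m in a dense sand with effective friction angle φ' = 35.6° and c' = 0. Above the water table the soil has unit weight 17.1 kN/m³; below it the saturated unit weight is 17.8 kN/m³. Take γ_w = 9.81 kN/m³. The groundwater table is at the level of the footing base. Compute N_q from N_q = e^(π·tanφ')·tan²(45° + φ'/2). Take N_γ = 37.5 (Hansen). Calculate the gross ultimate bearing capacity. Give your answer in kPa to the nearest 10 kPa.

tan35.6° = 0.7159, so N_q = e^(π×0.7159)·tan²(62.8°) = 9.48 × 3.786 = 35.89.
Effective surcharge at the founding depth q = γ·D_f = 17.1 × 1 = 17.1 kPa.
The water table coincides with the base, so in the self-weight term γ → γ' = 7.99 kN/m³.
q_ult = q·N_q + 0.5·γ·B·N_γ
     = 17.1 × 35.891 + 0.5 × 7.99 × 3.3 × 37.5
     = 613.74 + 494.38 = 1108.1 kPa.

q_ult ≈ 1110 kPa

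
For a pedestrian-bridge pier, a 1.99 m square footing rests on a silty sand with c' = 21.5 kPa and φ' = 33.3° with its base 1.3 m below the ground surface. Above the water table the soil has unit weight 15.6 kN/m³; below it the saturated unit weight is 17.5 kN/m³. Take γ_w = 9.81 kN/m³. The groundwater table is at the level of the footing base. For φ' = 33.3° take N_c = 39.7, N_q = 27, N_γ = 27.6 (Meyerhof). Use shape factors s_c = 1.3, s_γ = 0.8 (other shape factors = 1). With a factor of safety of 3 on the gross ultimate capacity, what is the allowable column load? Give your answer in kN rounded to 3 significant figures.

q = γ·D_f = 15.6 × 1.3 = 20.28 kPa.
For the ½γBN_γ term take γ' = 17.5 − 9.81 = 7.69 kN/m³ (soil below base is submerged).
c·N_c·s_c = 21.5 × 39.7 × 1.3 = 1109.6 kPa
q·N_q = 20.28 × 27 = 547.56 kPa
0.5·γ·B·N_γ·s_γ = 0.5 × 7.69 × 1.99 × 27.6 × 0.8 = 168.95 kPa
q_ult = 1109.6 + 547.56 + 168.95 = 1826.1 kPa.
Gross allowable pressure q_all = 1826.1 / 3 = 608.71 kPa.
Footing area = 3.9601 m², so allowable column load = 608.71 × 3.9601 = 2410.5 kN.

P_all ≈ 2410 kN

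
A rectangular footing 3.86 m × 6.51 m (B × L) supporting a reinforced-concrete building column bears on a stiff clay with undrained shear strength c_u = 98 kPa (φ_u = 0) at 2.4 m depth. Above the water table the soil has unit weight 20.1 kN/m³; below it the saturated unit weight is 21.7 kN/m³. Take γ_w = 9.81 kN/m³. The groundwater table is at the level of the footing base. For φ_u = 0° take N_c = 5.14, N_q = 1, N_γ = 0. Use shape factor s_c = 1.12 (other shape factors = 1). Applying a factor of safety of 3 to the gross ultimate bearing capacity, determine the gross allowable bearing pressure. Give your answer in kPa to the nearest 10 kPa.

q_all ≈ 200 kPa

Overburden at base level: q = 20.1 × 2.4 = 48.24 kPa.
Cohesion term c·N_c·s_c = 98 × 5.14 × 1.12 = 564.17 kPa; surcharge term q·N_q = 48.24 × 1 = 48.24 kPa.
q_ult = 564.17 + 48.24 = 612.41 kPa.
q_all = q_ult / FS = 612.41 / 3 = 204.14 kPa.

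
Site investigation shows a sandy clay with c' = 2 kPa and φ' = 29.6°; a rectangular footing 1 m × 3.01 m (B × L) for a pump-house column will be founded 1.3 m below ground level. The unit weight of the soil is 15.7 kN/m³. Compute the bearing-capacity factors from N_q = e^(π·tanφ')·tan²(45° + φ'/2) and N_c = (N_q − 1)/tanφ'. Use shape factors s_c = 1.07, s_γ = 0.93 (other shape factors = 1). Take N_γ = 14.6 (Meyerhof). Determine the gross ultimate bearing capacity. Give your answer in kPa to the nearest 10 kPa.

q_ult ≈ 530 kPa

tan29.6° = 0.5681, so N_q = e^(π×0.5681)·tan²(59.8°) = 5.958 × 2.952 = 17.59.
N_c = (17.59 − 1)/tan29.6° = 29.2.
Overburden at base level: q = 15.7 × 1.3 = 20.41 kPa.
Cohesion term c·N_c·s_c = 2 × 29.199 × 1.07 = 62.487 kPa; surcharge term q·N_q = 20.41 × 17.588 = 358.96 kPa; self-weight term 0.5·γ·B·N_γ·s_γ = 0.5 × 15.7 × 1 × 14.6 × 0.93 = 106.59 kPa.
q_ult = 62.487 + 358.96 + 106.59 = 528.04 kPa.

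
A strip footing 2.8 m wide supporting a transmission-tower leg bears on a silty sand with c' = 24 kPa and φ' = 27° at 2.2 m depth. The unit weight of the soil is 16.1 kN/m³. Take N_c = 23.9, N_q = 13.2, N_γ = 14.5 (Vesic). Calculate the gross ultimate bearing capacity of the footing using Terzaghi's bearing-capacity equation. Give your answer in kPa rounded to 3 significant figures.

q_ult ≈ 1370 kPa

Overburden at base level: q = 16.1 × 2.2 = 35.42 kPa.
Cohesion term c·N_c = 24 × 23.9 = 573.6 kPa; surcharge term q·N_q = 35.42 × 13.2 = 467.54 kPa; self-weight term 0.5·γ·B·N_γ = 0.5 × 16.1 × 2.8 × 14.5 = 326.83 kPa.
q_ult = 573.6 + 467.54 + 326.83 = 1368 kPa.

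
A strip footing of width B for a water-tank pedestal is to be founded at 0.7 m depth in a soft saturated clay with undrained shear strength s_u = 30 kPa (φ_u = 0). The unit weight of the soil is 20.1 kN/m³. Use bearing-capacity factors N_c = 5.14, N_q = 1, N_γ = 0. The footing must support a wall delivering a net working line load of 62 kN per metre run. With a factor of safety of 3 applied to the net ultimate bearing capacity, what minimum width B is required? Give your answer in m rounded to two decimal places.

B = 1.21 m

q = γ·D_f = 20.1 × 0.7 = 14.07 kPa.
c·N_c = 30 × 5.14 = 154.2 kPa
q·N_q = 14.07 × 1 = 14.07 kPa
q_ult = 154.2 + 14.07 = 168.27 kPa.
For φ = 0 the ½γBN_γ term vanishes, so q_ult is independent of B. q_net = 168.27 − 14.07 = 154.2 kPa; q_all(net) = 154.2/3 = 51.4 kPa.
Required width B = w / q_all(net) = 62 / 51.4 = 1.206 m.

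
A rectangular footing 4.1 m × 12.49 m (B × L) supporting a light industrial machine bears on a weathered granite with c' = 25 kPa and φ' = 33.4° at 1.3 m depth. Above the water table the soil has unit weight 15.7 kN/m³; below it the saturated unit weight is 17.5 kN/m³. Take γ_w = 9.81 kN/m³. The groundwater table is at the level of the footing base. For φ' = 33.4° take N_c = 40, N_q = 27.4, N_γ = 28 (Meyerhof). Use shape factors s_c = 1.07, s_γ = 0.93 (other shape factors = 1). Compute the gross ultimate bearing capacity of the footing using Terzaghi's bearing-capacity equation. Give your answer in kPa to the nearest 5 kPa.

q_ult ≈ 2040 kPa

Overburden at base level: q = 15.7 × 1.3 = 20.41 kPa.
Below the base the soil is submerged, so the ½γBN_γ term uses γ' = 17.5 − 9.81 = 7.69 kN/m³.
Cohesion term c·N_c·s_c = 25 × 40 × 1.07 = 1070 kPa; surcharge term q·N_q = 20.41 × 27.4 = 559.23 kPa; self-weight term 0.5·γ·B·N_γ·s_γ = 0.5 × 7.69 × 4.1 × 28 × 0.93 = 410.51 kPa.
q_ult = 1070 + 559.23 + 410.51 = 2039.7 kPa.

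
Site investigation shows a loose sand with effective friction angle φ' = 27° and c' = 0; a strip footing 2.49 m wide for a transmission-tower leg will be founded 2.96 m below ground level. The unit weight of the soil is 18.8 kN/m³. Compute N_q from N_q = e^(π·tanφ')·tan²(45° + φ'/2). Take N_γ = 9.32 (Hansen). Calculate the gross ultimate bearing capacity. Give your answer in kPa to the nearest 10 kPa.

tan27° = 0.5095, so N_q = e^(π×0.5095)·tan²(58.5°) = 4.957 × 2.663 = 13.2.
Effective surcharge at the founding depth q = γ·D_f = 18.8 × 2.96 = 55.648 kPa.
q_ult = q·N_q + 0.5·γ·B·N_γ
     = 55.648 × 13.199 + 0.5 × 18.8 × 2.49 × 9.32
     = 734.51 + 218.14 = 952.65 kPa.

q_ult ≈ 950 kPa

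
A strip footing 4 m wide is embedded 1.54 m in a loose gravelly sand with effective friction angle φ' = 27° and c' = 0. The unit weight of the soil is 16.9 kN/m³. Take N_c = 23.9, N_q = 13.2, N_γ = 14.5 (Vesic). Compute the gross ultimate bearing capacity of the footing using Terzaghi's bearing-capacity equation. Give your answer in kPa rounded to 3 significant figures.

q_ult ≈ 834 kPa

q = γ·D_f = 16.9 × 1.54 = 26.026 kPa.
q·N_q = 26.026 × 13.2 = 343.54 kPa
0.5·γ·B·N_γ = 0.5 × 16.9 × 4 × 14.5 = 490.1 kPa
q_ult = 343.54 + 490.1 = 833.64 kPa.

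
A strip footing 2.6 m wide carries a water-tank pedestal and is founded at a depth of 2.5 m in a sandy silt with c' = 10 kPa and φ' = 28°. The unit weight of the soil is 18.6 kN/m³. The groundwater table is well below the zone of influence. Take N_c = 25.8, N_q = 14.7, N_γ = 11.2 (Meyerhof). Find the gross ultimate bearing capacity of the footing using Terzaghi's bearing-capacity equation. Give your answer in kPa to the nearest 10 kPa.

q = γ·D_f = 18.6 × 2.5 = 46.5 kPa.
c·N_c = 10 × 25.8 = 258 kPa
q·N_q = 46.5 × 14.7 = 683.55 kPa
0.5·γ·B·N_γ = 0.5 × 18.6 × 2.6 × 11.2 = 270.82 kPa
q_ult = 258 + 683.55 + 270.82 = 1212.4 kPa.

q_ult ≈ 1210 kPa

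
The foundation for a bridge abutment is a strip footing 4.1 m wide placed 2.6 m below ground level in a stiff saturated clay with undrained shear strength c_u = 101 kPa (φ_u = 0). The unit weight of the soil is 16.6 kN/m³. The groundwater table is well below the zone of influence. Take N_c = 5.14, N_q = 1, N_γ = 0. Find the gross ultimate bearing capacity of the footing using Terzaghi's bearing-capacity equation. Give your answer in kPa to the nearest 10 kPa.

Overburden at base level: q = 16.6 × 2.6 = 43.16 kPa.
Cohesion term c·N_c = 101 × 5.14 = 519.14 kPa; surcharge term q·N_q = 43.16 × 1 = 43.16 kPa.
q_ult = 519.14 + 43.16 = 562.3 kPa.

q_ult ≈ 560 kPa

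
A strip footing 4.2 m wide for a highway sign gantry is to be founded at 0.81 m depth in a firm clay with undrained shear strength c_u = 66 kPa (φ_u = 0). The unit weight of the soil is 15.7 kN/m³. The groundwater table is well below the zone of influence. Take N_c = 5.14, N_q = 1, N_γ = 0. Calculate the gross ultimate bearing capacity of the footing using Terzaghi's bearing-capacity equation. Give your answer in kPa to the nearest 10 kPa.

Effective surcharge at the founding depth q = γ·D_f = 15.7 × 0.81 = 12.717 kPa.
q_ult = c·N_c + q·N_q
     = 66 × 5.14 + 12.717 × 1
     = 339.24 + 12.717 = 351.96 kPa.

q_ult ≈ 350 kPa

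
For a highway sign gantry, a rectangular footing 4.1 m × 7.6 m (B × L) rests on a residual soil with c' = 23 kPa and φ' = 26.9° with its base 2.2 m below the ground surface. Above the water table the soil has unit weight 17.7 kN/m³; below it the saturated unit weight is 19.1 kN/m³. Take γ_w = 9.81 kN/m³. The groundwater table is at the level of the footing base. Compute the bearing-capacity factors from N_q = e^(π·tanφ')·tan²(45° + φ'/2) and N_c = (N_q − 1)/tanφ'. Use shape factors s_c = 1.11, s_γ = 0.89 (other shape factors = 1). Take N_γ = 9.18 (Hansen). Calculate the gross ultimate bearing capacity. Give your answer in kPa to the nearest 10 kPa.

q_ult ≈ 1270 kPa

tan26.9° = 0.5073, so N_q = e^(π×0.5073)·tan²(58.45°) = 4.923 × 2.653 = 13.06.
N_c = (13.06 − 1)/tan26.9° = 23.77.
Overburden at base level: q = 17.7 × 2.2 = 38.94 kPa.
Below the base the soil is submerged, so the ½γBN_γ term uses γ' = 19.1 − 9.81 = 9.29 kN/m³.
Cohesion term c·N_c·s_c = 23 × 23.766 × 1.11 = 606.74 kPa; surcharge term q·N_q = 38.94 × 13.057 = 508.45 kPa; self-weight term 0.5·γ·B·N_γ·s_γ = 0.5 × 9.29 × 4.1 × 9.18 × 0.89 = 155.6 kPa.
q_ult = 606.74 + 508.45 + 155.6 = 1270.8 kPa.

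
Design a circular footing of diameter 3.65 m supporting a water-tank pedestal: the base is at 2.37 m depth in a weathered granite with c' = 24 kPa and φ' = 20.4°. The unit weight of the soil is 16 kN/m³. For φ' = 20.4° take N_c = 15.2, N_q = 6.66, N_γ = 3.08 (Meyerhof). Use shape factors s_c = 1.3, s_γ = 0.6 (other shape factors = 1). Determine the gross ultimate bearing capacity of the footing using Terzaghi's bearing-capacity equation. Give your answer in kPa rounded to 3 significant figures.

q = γ·D_f = 16 × 2.37 = 37.92 kPa.
c·N_c·s_c = 24 × 15.2 × 1.3 = 474.24 kPa
q·N_q = 37.92 × 6.66 = 252.55 kPa
0.5·γ·B·N_γ·s_γ = 0.5 × 16 × 3.65 × 3.08 × 0.6 = 53.962 kPa
q_ult = 474.24 + 252.55 + 53.962 = 780.75 kPa.

q_ult ≈ 781 kPa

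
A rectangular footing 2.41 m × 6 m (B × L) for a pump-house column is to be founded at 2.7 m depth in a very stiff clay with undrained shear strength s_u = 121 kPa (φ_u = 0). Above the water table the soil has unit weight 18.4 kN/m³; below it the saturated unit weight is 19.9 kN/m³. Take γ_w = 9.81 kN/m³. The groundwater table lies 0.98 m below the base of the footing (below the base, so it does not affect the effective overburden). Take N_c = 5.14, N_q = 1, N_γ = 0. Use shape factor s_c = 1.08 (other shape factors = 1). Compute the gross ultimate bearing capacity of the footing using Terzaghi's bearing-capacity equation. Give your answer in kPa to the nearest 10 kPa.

q_ult ≈ 720 kPa

Overburden at base level: q = 18.4 × 2.7 = 49.68 kPa.
Cohesion term c·N_c·s_c = 121 × 5.14 × 1.08 = 671.7 kPa; surcharge term q·N_q = 49.68 × 1 = 49.68 kPa.
q_ult = 671.7 + 49.68 = 721.38 kPa.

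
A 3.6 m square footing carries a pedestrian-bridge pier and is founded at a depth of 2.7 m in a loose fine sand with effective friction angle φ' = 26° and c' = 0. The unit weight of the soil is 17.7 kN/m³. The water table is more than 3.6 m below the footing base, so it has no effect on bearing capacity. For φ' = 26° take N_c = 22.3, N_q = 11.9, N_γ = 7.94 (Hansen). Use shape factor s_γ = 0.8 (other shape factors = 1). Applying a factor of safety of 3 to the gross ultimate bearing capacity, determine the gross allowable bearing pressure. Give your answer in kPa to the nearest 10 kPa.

q_all ≈ 260 kPa

Overburden at base level: q = 17.7 × 2.7 = 47.79 kPa.
Surcharge term q·N_q = 47.79 × 11.9 = 568.7 kPa; self-weight term 0.5·γ·B·N_γ·s_γ = 0.5 × 17.7 × 3.6 × 7.94 × 0.8 = 202.37 kPa.
q_ult = 568.7 + 202.37 = 771.08 kPa.
q_all = q_ult / FS = 771.08 / 3 = 257.03 kPa.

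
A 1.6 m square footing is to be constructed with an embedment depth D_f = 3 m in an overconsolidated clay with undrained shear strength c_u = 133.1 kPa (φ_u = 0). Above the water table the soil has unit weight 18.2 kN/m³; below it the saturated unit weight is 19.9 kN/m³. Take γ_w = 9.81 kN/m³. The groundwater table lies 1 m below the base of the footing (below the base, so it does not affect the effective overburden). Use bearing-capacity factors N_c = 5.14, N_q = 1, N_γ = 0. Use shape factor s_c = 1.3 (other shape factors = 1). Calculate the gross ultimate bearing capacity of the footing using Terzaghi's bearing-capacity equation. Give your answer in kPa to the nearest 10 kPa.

Overburden at base level: q = 18.2 × 3 = 54.6 kPa.
Cohesion term c·N_c·s_c = 133.1 × 5.14 × 1.3 = 889.37 kPa; surcharge term q·N_q = 54.6 × 1 = 54.6 kPa.
q_ult = 889.37 + 54.6 = 943.97 kPa.

q_ult ≈ 940 kPa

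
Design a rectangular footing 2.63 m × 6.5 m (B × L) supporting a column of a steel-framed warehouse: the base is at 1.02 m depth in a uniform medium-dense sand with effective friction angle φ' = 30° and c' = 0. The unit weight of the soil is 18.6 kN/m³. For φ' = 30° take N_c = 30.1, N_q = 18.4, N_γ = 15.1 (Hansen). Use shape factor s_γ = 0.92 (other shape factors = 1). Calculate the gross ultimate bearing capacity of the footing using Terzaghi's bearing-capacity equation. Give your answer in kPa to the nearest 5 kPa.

q_ult ≈ 690 kPa

Overburden at base level: q = 18.6 × 1.02 = 18.972 kPa.
Surcharge term q·N_q = 18.972 × 18.4 = 349.08 kPa; self-weight term 0.5·γ·B·N_γ·s_γ = 0.5 × 18.6 × 2.63 × 15.1 × 0.92 = 339.78 kPa.
q_ult = 349.08 + 339.78 = 688.87 kPa.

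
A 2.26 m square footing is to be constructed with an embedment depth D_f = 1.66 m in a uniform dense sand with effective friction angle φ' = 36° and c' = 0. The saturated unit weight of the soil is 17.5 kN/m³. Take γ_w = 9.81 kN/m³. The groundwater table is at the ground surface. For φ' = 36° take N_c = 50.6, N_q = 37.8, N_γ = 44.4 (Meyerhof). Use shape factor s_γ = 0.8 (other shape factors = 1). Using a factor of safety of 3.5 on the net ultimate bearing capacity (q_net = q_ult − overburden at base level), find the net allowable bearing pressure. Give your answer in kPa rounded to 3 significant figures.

q_all(net) ≈ 222 kPa

Water table at ground surface, so effective unit weight γ' = 17.5 − 9.81 = 7.69 kN/m³ is used throughout; overburden q = 7.69 × 1.66 = 12.765 kPa; the same γ' applies in the ½γBN_γ term.
Surcharge term q·N_q = 12.765 × 37.8 = 482.53 kPa; self-weight term 0.5·γ·B·N_γ·s_γ = 0.5 × 7.69 × 2.26 × 44.4 × 0.8 = 308.66 kPa.
q_ult = 482.53 + 308.66 = 791.19 kPa.
q_net = 791.19 − 12.765 = 778.42 kPa.
q_all(net) = 778.42 / 3.5 = 222.41 kPa.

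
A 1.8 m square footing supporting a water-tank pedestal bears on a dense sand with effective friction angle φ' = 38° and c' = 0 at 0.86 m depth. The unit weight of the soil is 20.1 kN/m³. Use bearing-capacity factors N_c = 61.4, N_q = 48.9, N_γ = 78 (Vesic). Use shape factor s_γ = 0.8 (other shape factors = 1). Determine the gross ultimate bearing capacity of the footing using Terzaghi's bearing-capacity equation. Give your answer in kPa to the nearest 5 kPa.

q_ult ≈ 1975 kPa

Effective surcharge at the founding depth q = γ·D_f = 20.1 × 0.86 = 17.286 kPa.
q_ult = q·N_q + 0.5·γ·B·N_γ·s_γ
     = 17.286 × 48.9 + 0.5 × 20.1 × 1.8 × 78 × 0.8
     = 845.29 + 1128.8 = 1974.1 kPa.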